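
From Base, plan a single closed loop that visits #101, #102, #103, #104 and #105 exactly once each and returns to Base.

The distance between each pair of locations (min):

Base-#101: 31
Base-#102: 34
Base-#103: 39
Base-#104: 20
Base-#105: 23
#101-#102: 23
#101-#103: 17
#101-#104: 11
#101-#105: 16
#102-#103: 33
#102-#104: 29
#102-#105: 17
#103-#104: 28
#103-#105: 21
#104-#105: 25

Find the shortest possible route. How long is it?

With 5 stops there are 5!/2 = 60 distinct round trips (a route and its reverse cost the same).
Base - #101 - #102 - #103 - #104 - #105 - Base: 31+23+33+28+25+23 = 163
Base - #101 - #102 - #103 - #105 - #104 - Base: 31+23+33+21+25+20 = 153
Base - #101 - #102 - #104 - #103 - #105 - Base: 31+23+29+28+21+23 = 155
Base - #101 - #102 - #104 - #105 - #103 - Base: 31+23+29+25+21+39 = 168
Base - #101 - #102 - #105 - #103 - #104 - Base: 31+23+17+21+28+20 = 140
Base - #101 - #102 - #105 - #104 - #103 - Base: 31+23+17+25+28+39 = 163
Base - #101 - #103 - #102 - #104 - #105 - Base: 31+17+33+29+25+23 = 158
Base - #101 - #103 - #102 - #105 - #104 - Base: 31+17+33+17+25+20 = 143
Base - #101 - #103 - #104 - #102 - #105 - Base: 31+17+28+29+17+23 = 145
Base - #101 - #103 - #104 - #105 - #102 - Base: 31+17+28+25+17+34 = 152
Base - #101 - #103 - #105 - #102 - #104 - Base: 31+17+21+17+29+20 = 135
Base - #101 - #103 - #105 - #104 - #102 - Base: 31+17+21+25+29+34 = 157
Base - #101 - #104 - #102 - #103 - #105 - Base: 31+11+29+33+21+23 = 148
Base - #101 - #104 - #102 - #105 - #103 - Base: 31+11+29+17+21+39 = 148
… (46 more)
Base - #102 - #105 - #103 - #101 - #104 - Base: 34+17+21+17+11+20 = 120  ← best
The minimum is 120.
One optimal route: Base → #102 → #105 → #103 → #101 → #104 → Base (or its reverse).

120 min — the shortest possible round trip.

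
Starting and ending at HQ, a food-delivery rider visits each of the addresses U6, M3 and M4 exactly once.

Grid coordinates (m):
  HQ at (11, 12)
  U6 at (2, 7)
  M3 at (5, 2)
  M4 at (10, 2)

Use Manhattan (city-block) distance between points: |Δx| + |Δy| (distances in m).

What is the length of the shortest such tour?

Shortest round trip = 38 m.

There are 3 distinct closed tours to check (reversals are equivalent).
HQ → U6 → M3 → M4 → HQ: 14+8+5+11 = 38
HQ → U6 → M4 → M3 → HQ: 14+13+5+16 = 48
HQ → M3 → U6 → M4 → HQ: 16+8+13+11 = 48
The minimum is 38.
One optimal route: HQ → U6 → M3 → M4 → HQ (or its reverse).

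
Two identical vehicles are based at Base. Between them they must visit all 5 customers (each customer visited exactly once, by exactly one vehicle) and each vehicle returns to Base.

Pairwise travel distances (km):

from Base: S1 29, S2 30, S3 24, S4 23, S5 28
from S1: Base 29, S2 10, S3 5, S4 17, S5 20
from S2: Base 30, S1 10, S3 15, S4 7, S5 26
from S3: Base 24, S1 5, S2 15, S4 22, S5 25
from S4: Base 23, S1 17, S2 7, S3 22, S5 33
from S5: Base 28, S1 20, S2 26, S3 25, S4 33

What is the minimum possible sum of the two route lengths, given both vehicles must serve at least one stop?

Minimum combined distance: 125 km.

There are 2^4 − 1 = 15 ways to divide the 5 stops into two non-empty groups. For each, the best each vehicle can do is its own shortest tour through its group:
  {S1} + {S2, S3, S4, S5}: 58 + 98 = 156
  {S2} + {S1, S3, S4, S5}: 60 + 98 = 158
  {S1, S2} + {S3, S4, S5}: 69 + 98 = 167
  {S3} + {S1, S2, S4, S5}: 48 + 88 = 136
  {S1, S3} + {S2, S4, S5}: 58 + 84 = 142
  {S2, S3} + {S1, S4, S5}: 69 + 88 = 157
  … (15 splits in total)
  {S1, S2, S3, S4} + {S5}: 69 + 56 = 125  ← best
Best: vehicle 1 Base → S3 → S1 → S2 → S4 → Base = 69; vehicle 2 Base → S5 → Base = 56; combined 125.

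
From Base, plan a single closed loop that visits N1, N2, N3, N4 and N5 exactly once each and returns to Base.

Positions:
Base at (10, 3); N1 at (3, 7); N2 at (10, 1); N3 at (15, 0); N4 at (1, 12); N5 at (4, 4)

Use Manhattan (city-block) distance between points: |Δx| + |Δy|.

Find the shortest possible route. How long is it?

Base → N1 → N2 → N3 → N4 → N5 → Base: 11+13+6+26+11+7 = 74
Base → N1 → N2 → N3 → N5 → N4 → Base: 11+13+6+15+11+18 = 74
Base → N1 → N2 → N4 → N3 → N5 → Base: 11+13+20+26+15+7 = 92
Base → N1 → N2 → N4 → N5 → N3 → Base: 11+13+20+11+15+8 = 78
Base → N1 → N2 → N5 → N3 → N4 → Base: 11+13+9+15+26+18 = 92
Base → N1 → N2 → N5 → N4 → N3 → Base: 11+13+9+11+26+8 = 78
Base → N1 → N3 → N2 → N4 → N5 → Base: 11+19+6+20+11+7 = 74
Base → N1 → N3 → N2 → N5 → N4 → Base: 11+19+6+9+11+18 = 74
Base → N1 → N3 → N4 → N2 → N5 → Base: 11+19+26+20+9+7 = 92
Base → N1 → N3 → N4 → N5 → N2 → Base: 11+19+26+11+9+2 = 78
Base → N1 → N3 → N5 → N2 → N4 → Base: 11+19+15+9+20+18 = 92
Base → N1 → N3 → N5 → N4 → N2 → Base: 11+19+15+11+20+2 = 78
Base → N1 → N4 → N2 → N3 → N5 → Base: 11+7+20+6+15+7 = 66
Base → N1 → N4 → N2 → N5 → N3 → Base: 11+7+20+9+15+8 = 70
… (46 more)
Base → N1 → N4 → N5 → N2 → N3 → Base: 11+7+11+9+6+8 = 52  ← best
The minimum is 52.
One optimal route: Base → N1 → N4 → N5 → N2 → N3 → Base (or its reverse).

Shortest round trip = 52.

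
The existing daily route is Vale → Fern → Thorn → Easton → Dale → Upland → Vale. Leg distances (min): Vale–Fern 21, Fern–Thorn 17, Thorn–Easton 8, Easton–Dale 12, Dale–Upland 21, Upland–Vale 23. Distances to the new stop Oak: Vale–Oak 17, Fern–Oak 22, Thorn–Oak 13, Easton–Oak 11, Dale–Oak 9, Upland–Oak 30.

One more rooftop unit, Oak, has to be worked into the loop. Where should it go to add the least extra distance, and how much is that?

Minimum extra distance: 8 min, inserting Oak between Easton and Dale.

Insertion cost between consecutive stops i–j is d(i,Oak) + d(Oak,j) − d(i,j):
  between Vale and Fern: 17 + 22 − 21 = 18
  between Fern and Thorn: 22 + 13 − 17 = 18
  between Thorn and Easton: 13 + 11 − 8 = 16
  between Easton and Dale: 11 + 9 − 12 = 8
  between Dale and Upland: 9 + 30 − 21 = 18
  between Upland and Vale: 30 + 17 − 23 = 24
Cheapest insertion is between Easton and Dale, adding 8.
New total = 102 + 8 = 110.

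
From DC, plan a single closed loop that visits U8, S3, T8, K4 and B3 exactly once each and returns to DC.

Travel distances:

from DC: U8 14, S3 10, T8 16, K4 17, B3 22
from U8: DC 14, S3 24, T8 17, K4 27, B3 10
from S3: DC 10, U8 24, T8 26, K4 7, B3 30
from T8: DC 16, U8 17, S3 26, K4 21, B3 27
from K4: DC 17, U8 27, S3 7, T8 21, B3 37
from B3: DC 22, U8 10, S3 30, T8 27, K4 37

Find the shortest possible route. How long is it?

With 5 stops there are 5!/2 = 60 distinct round trips (a route and its reverse cost the same).
DC - U8 - S3 - T8 - K4 - B3 - DC: 14+24+26+21+37+22 = 144
DC - U8 - S3 - T8 - B3 - K4 - DC: 14+24+26+27+37+17 = 145
DC - U8 - S3 - K4 - T8 - B3 - DC: 14+24+7+21+27+22 = 115
DC - U8 - S3 - K4 - B3 - T8 - DC: 14+24+7+37+27+16 = 125
DC - U8 - S3 - B3 - T8 - K4 - DC: 14+24+30+27+21+17 = 133
DC - U8 - S3 - B3 - K4 - T8 - DC: 14+24+30+37+21+16 = 142
DC - U8 - T8 - S3 - K4 - B3 - DC: 14+17+26+7+37+22 = 123
DC - U8 - T8 - S3 - B3 - K4 - DC: 14+17+26+30+37+17 = 141
DC - U8 - T8 - K4 - S3 - B3 - DC: 14+17+21+7+30+22 = 111
DC - U8 - T8 - K4 - B3 - S3 - DC: 14+17+21+37+30+10 = 129
DC - U8 - T8 - B3 - S3 - K4 - DC: 14+17+27+30+7+17 = 112
DC - U8 - T8 - B3 - K4 - S3 - DC: 14+17+27+37+7+10 = 112
DC - U8 - K4 - S3 - T8 - B3 - DC: 14+27+7+26+27+22 = 123
DC - U8 - K4 - S3 - B3 - T8 - DC: 14+27+7+30+27+16 = 121
… (46 more)
DC - S3 - K4 - T8 - U8 - B3 - DC: 10+7+21+17+10+22 = 87  ← best
The minimum is 87.
One optimal route: DC → S3 → K4 → T8 → U8 → B3 → DC (or its reverse).

87 — the shortest possible round trip.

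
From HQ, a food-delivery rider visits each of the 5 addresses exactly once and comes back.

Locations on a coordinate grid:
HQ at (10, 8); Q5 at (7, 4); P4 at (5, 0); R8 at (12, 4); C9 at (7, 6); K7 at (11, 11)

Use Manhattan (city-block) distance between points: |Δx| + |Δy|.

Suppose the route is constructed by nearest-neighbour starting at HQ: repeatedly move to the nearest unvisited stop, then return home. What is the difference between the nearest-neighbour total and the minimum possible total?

The nearest-neighbour route is 4 longer than optimal.

From HQ: K7=4, C9=5, R8=6, Q5=7, P4=13 → choose K7 (4).
From K7: R8=8, C9=9, Q5=11, P4=17 → choose R8 (8).
From R8: Q5=5, C9=7, P4=11 → choose Q5 (5).
From Q5: C9=2, P4=6 → choose C9 (2).
From C9: P4=8 → choose P4 (8).
NN route HQ → K7 → R8 → Q5 → C9 → P4 → HQ costs 40.
Optimal: HQ → C9 → Q5 → P4 → R8 → K7 → HQ costs 36 (by enumerating all 60 distinct tours).
Excess = 40 − 36 = 4.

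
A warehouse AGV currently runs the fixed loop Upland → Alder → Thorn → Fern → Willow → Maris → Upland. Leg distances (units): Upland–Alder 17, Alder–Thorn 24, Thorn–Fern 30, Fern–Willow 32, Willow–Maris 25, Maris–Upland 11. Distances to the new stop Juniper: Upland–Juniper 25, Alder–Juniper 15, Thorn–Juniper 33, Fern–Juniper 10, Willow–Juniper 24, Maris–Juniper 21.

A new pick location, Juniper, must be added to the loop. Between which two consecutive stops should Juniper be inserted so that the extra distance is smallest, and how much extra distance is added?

Insertion cost between consecutive stops i–j is d(i,Juniper) + d(Juniper,j) − d(i,j):
  between Upland and Alder: 25 + 15 − 17 = 23
  between Alder and Thorn: 15 + 33 − 24 = 24
  between Thorn and Fern: 33 + 10 − 30 = 13
  between Fern and Willow: 10 + 24 − 32 = 2
  between Willow and Maris: 24 + 21 − 25 = 20
  between Maris and Upland: 21 + 25 − 11 = 35
Cheapest insertion is between Fern and Willow, adding 2.
New total = 139 + 2 = 141.

Adding 2 by placing Juniper on the Fern–Willow leg.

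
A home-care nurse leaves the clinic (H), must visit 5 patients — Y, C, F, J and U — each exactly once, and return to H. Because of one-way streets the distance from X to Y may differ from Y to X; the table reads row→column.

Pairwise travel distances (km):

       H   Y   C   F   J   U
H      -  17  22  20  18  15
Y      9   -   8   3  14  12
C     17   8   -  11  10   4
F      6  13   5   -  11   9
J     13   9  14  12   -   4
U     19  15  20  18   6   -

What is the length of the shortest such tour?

H - Y - C - F - J - U - H: 17+8+11+11+4+19 = 70
H - Y - C - F - U - J - H: 17+8+11+9+6+13 = 64
H - Y - C - J - F - U - H: 17+8+10+12+9+19 = 75
H - Y - C - J - U - F - H: 17+8+10+4+18+6 = 63
H - Y - C - U - F - J - H: 17+8+4+18+11+13 = 71
H - Y - C - U - J - F - H: 17+8+4+6+12+6 = 53
H - Y - F - C - J - U - H: 17+3+5+10+4+19 = 58
H - Y - F - C - U - J - H: 17+3+5+4+6+13 = 48
H - Y - F - J - C - U - H: 17+3+11+14+4+19 = 68
H - Y - F - J - U - C - H: 17+3+11+4+20+17 = 72
H - Y - F - U - C - J - H: 17+3+9+20+10+13 = 72
H - Y - F - U - J - C - H: 17+3+9+6+14+17 = 66
H - Y - J - C - F - U - H: 17+14+14+11+9+19 = 84
H - Y - J - C - U - F - H: 17+14+14+4+18+6 = 73
… (106 more)
The minimum is 48.
One optimal route: H → Y → F → C → U → J → H.

48 km — the shortest possible round trip.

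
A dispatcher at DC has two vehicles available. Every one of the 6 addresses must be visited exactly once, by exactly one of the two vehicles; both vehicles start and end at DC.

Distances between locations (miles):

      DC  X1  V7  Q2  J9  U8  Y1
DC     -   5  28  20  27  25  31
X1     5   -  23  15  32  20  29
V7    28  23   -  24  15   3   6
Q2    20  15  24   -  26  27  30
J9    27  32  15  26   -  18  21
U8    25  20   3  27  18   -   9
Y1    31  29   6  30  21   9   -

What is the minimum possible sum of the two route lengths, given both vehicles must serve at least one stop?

111 miles — the smallest possible combined total.

There are 2^5 − 1 = 31 ways to divide the 6 stops into two non-empty groups. For each, the best each vehicle can do is its own shortest tour through its group:
  {X1} + {V7, Q2, J9, U8, Y1}: 10 + 101 = 111
  {V7} + {X1, Q2, J9, U8, Y1}: 56 + 101 = 157
  {X1, V7} + {Q2, J9, U8, Y1}: 56 + 101 = 157
  {Q2} + {X1, V7, J9, U8, Y1}: 40 + 82 = 122
  {X1, Q2} + {V7, J9, U8, Y1}: 40 + 82 = 122
  {V7, Q2} + {X1, J9, U8, Y1}: 72 + 82 = 154
  … (31 splits in total)
Best: vehicle 1 DC → X1 → DC = 10; vehicle 2 DC → Q2 → J9 → V7 → Y1 → U8 → DC = 101; combined 111.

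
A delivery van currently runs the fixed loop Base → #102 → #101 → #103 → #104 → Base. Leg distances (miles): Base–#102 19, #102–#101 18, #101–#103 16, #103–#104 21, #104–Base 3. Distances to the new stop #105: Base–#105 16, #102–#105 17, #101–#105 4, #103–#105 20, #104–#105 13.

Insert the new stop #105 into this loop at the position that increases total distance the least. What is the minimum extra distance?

Insertion cost between consecutive stops i–j is d(i,#105) + d(#105,j) − d(i,j):
  between Base and #102: 16 + 17 − 19 = 14
  between #102 and #101: 17 + 4 − 18 = 3
  between #101 and #103: 4 + 20 − 16 = 8
  between #103 and #104: 20 + 13 − 21 = 12
  between #104 and Base: 13 + 16 − 3 = 26
Cheapest insertion is between #102 and #101, adding 3.
New total = 77 + 3 = 80.

Adding 3 miles by placing #105 on the #102–#101 leg.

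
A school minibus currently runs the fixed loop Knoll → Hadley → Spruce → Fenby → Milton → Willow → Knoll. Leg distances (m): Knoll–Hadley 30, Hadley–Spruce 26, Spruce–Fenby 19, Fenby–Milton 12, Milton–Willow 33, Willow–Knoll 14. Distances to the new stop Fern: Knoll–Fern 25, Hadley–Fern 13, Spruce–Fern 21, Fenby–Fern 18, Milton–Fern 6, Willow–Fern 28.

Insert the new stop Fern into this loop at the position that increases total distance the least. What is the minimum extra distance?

Insertion cost between consecutive stops i–j is d(i,Fern) + d(Fern,j) − d(i,j):
  between Knoll and Hadley: 25 + 13 − 30 = 8
  between Hadley and Spruce: 13 + 21 − 26 = 8
  between Spruce and Fenby: 21 + 18 − 19 = 20
  between Fenby and Milton: 18 + 6 − 12 = 12
  between Milton and Willow: 6 + 28 − 33 = 1
  between Willow and Knoll: 28 + 25 − 14 = 39
Cheapest insertion is between Milton and Willow, adding 1.
New total = 134 + 1 = 135.

Adding 1 m by placing Fern on the Milton–Willow leg.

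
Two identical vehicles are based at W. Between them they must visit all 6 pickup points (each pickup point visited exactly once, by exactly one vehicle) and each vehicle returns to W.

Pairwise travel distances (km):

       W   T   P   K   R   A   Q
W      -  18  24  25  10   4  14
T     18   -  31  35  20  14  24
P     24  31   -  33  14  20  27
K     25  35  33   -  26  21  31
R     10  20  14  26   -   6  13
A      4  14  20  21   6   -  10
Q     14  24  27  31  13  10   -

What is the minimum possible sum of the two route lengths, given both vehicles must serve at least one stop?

There are 2^5 − 1 = 31 ways to divide the 6 stops into two non-empty groups. For each, the best each vehicle can do is its own shortest tour through its group:
  {T} + {P, K, R, A, Q}: 36 + 99 = 135
  {P} + {T, K, R, A, Q}: 48 + 106 = 154
  {T, P} + {K, R, A, Q}: 73 + 78 = 151
  {K} + {T, P, R, A, Q}: 50 + 90 = 140
  {T, K} + {P, R, A, Q}: 78 + 65 = 143
  {P, K} + {T, R, A, Q}: 82 + 65 = 147
  … (31 splits in total)
Best: vehicle 1 W → T → W = 36; vehicle 2 W → K → P → R → Q → A → W = 99; combined 135.

Minimum combined distance: 135 km.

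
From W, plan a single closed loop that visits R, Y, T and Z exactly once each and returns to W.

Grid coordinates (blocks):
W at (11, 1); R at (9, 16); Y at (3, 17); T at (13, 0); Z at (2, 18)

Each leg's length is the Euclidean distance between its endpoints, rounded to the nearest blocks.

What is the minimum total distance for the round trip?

Shortest round trip = 44 blocks.

With 4 stops there are 4!/2 = 12 distinct round trips (a route and its reverse cost the same).
W-R-Y-T-Z-W: 15+6+20+21+19 = 81
W-R-Y-Z-T-W: 15+6+1+21+2 = 45
W-R-T-Y-Z-W: 15+16+20+1+19 = 71
W-R-T-Z-Y-W: 15+16+21+1+18 = 71
W-R-Z-Y-T-W: 15+7+1+20+2 = 45
W-R-Z-T-Y-W: 15+7+21+20+18 = 81
W-Y-R-T-Z-W: 18+6+16+21+19 = 80
W-Y-R-Z-T-W: 18+6+7+21+2 = 54
W-Y-T-R-Z-W: 18+20+16+7+19 = 80
W-Y-Z-R-T-W: 18+1+7+16+2 = 44
W-T-R-Y-Z-W: 2+16+6+1+19 = 44
W-T-Y-R-Z-W: 2+20+6+7+19 = 54
The minimum is 44.
One optimal route: W → Y → Z → R → T → W (or its reverse).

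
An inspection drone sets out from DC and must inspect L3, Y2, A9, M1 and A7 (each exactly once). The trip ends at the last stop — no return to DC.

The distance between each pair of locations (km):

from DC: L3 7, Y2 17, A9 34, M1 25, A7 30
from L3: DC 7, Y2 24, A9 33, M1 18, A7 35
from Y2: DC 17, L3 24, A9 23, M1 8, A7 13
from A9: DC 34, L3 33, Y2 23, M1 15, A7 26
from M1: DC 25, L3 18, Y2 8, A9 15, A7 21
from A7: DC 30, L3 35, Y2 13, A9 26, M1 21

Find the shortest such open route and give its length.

There are 5! = 120 possible orderings.
DC → L3 → Y2 → A9 → M1 → A7: 7+24+23+15+21 = 90
DC → L3 → Y2 → A9 → A7 → M1: 7+24+23+26+21 = 101
DC → L3 → Y2 → M1 → A9 → A7: 7+24+8+15+26 = 80
DC → L3 → Y2 → M1 → A7 → A9: 7+24+8+21+26 = 86
DC → L3 → Y2 → A7 → A9 → M1: 7+24+13+26+15 = 85
DC → L3 → Y2 → A7 → M1 → A9: 7+24+13+21+15 = 80
DC → L3 → A9 → Y2 → M1 → A7: 7+33+23+8+21 = 92
DC → L3 → A9 → Y2 → A7 → M1: 7+33+23+13+21 = 97
DC → L3 → A9 → M1 → Y2 → A7: 7+33+15+8+13 = 76
DC → L3 → A9 → M1 → A7 → Y2: 7+33+15+21+13 = 89
DC → L3 → A9 → A7 → Y2 → M1: 7+33+26+13+8 = 87
DC → L3 → A9 → A7 → M1 → Y2: 7+33+26+21+8 = 95
DC → L3 → M1 → Y2 → A9 → A7: 7+18+8+23+26 = 82
DC → L3 → M1 → Y2 → A7 → A9: 7+18+8+13+26 = 72
… (106 more)
The minimum is 72.
One shortest path: DC → L3 → M1 → Y2 → A7 → A9.

Shortest open route: 72 km.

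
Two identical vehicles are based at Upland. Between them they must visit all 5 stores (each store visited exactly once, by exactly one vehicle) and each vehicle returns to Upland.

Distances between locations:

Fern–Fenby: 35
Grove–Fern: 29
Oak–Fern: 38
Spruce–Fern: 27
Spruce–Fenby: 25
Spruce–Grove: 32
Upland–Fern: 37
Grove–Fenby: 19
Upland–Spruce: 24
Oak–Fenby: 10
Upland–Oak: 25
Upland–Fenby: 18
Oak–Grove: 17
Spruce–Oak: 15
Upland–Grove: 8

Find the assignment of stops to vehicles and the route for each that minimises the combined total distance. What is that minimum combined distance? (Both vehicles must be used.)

Minimum combined distance: 123.

Try each way of splitting the stops between the two vehicles (each non-empty) and, for each split, find the best tour for each vehicle:
  {Spruce} + {Oak, Grove, Fern, Fenby}: 48 + 103 = 151
  {Oak} + {Spruce, Grove, Fern, Fenby}: 50 + 107 = 157
  {Spruce, Oak} + {Grove, Fern, Fenby}: 64 + 90 = 154
  {Grove} + {Spruce, Oak, Fern, Fenby}: 16 + 107 = 123
  {Spruce, Grove} + {Oak, Fern, Fenby}: 64 + 103 = 167
  {Oak, Grove} + {Spruce, Fern, Fenby}: 50 + 104 = 154
  … (15 splits in total)
Best: vehicle 1 Upland → Grove → Upland = 16; vehicle 2 Upland → Fern → Spruce → Oak → Fenby → Upland = 107; combined 123.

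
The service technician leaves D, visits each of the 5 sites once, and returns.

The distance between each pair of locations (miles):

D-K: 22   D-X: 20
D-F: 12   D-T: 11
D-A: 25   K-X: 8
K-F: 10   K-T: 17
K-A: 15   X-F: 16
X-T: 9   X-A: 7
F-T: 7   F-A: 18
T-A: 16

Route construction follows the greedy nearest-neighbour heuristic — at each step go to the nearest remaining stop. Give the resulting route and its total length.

From D: distances to unvisited — T=11, F=12, X=20, K=22, A=25. Nearest is T (11).
From T: distances to unvisited — F=7, X=9, A=16, K=17. Nearest is F (7).
From F: distances to unvisited — K=10, X=16, A=18. Nearest is K (10).
From K: distances to unvisited — X=8, A=15. Nearest is X (8).
From X: distances to unvisited — A=7. Nearest is A (7).
Return A→D: 25.
Total = 11 + 7 + 10 + 8 + 7 + 25 = 68.

Total distance 68 miles via the nearest-neighbour route D → T → F → K → X → A → D.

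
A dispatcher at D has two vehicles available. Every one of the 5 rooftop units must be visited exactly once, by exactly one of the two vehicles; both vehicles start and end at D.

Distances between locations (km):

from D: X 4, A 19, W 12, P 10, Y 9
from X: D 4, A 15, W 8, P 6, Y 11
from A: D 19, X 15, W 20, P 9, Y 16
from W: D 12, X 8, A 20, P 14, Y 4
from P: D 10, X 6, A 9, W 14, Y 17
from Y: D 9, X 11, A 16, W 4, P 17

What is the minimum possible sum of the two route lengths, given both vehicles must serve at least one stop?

Try each way of splitting the stops between the two vehicles (each non-empty) and, for each split, find the best tour for each vehicle:
  {X} + {A, W, P, Y}: 8 + 51 = 59
  {A} + {X, W, P, Y}: 38 + 37 = 75
  {X, A} + {W, P, Y}: 38 + 37 = 75
  {W} + {X, A, P, Y}: 24 + 44 = 68
  {X, W} + {A, P, Y}: 24 + 44 = 68
  {A, W} + {X, P, Y}: 51 + 36 = 87
  … (15 splits in total)
Best: vehicle 1 D → X → D = 8; vehicle 2 D → W → Y → A → P → D = 51; combined 59.

59 km — the smallest possible combined total.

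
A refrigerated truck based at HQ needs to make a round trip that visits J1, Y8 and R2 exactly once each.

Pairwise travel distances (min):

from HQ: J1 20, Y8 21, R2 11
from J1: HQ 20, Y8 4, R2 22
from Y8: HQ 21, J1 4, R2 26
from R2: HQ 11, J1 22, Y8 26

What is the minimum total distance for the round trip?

Shortest round trip = 58 min.

With 3 stops there are 3!/2 = 3 distinct round trips (a route and its reverse cost the same).
HQ → J1 → Y8 → R2 → HQ: 20+4+26+11 = 61
HQ → J1 → R2 → Y8 → HQ: 20+22+26+21 = 89
HQ → Y8 → J1 → R2 → HQ: 21+4+22+11 = 58
The minimum is 58.
One optimal route: HQ → Y8 → J1 → R2 → HQ (or its reverse).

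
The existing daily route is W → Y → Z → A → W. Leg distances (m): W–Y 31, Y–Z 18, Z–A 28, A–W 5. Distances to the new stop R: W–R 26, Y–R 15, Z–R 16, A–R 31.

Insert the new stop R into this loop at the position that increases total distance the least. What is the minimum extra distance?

Insertion cost between consecutive stops i–j is d(i,R) + d(R,j) − d(i,j):
  between W and Y: 26 + 15 − 31 = 10
  between Y and Z: 15 + 16 − 18 = 13
  between Z and A: 16 + 31 − 28 = 19
  between A and W: 31 + 26 − 5 = 52
Cheapest insertion is between W and Y, adding 10.
New total = 82 + 10 = 92.

Adding 10 m by placing R on the W–Y leg.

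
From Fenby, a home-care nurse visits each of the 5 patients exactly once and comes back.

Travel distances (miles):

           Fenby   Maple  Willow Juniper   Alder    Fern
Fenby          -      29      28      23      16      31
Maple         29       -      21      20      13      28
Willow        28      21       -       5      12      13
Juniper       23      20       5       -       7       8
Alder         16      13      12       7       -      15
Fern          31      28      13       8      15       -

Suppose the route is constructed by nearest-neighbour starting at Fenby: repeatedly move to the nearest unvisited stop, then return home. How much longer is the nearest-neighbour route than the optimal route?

4 miles longer than the optimal tour.

Fenby: Alder=16, Juniper=23, Willow=28, Maple=29, Fern=31 ⇒ Alder
Alder: Juniper=7, Willow=12, Maple=13, Fern=15 ⇒ Juniper
Juniper: Willow=5, Fern=8, Maple=20 ⇒ Willow
Willow: Fern=13, Maple=21 ⇒ Fern
Fern: Maple=28 ⇒ Maple
NN route Fenby → Alder → Juniper → Willow → Fern → Maple → Fenby costs 98.
Optimal: Fenby → Maple → Willow → Juniper → Fern → Alder → Fenby costs 94 (by enumerating all 60 distinct tours).
Excess = 98 − 94 = 4.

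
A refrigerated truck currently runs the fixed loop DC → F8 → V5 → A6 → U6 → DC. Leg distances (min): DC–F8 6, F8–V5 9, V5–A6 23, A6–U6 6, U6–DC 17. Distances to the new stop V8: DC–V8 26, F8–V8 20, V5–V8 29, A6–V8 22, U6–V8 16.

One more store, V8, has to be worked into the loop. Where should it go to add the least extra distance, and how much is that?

Insertion cost between consecutive stops i–j is d(i,V8) + d(V8,j) − d(i,j):
  between DC and F8: 26 + 20 − 6 = 40
  between F8 and V5: 20 + 29 − 9 = 40
  between V5 and A6: 29 + 22 − 23 = 28
  between A6 and U6: 22 + 16 − 6 = 32
  between U6 and DC: 16 + 26 − 17 = 25
Cheapest insertion is between U6 and DC, adding 25.
New total = 61 + 25 = 86.

Minimum extra distance: 25 min, inserting V8 between U6 and DC.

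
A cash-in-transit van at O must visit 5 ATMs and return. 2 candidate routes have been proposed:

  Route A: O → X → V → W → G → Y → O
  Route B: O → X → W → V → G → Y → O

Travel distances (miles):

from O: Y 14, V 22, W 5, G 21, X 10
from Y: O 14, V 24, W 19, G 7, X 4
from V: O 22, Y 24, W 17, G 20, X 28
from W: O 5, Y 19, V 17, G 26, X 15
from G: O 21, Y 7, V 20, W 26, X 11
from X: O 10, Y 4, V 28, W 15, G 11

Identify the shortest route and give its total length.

Route A: 10 + 28 + 17 + 26 + 7 + 14 = 102
Route B: 10 + 15 + 17 + 20 + 7 + 14 = 83

Shortest is Route B, total 83 miles.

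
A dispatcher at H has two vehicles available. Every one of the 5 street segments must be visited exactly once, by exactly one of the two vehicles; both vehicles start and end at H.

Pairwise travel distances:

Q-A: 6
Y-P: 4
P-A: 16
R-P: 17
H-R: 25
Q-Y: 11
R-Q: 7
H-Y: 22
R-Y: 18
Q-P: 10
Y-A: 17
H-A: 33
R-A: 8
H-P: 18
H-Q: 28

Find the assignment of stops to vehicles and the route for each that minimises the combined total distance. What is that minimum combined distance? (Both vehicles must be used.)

108 — the smallest possible combined total.

Check every non-empty split of the stops between the two vehicles; for each half take its own optimal tour:
  {R} + {Q, Y, P, A}: 50 + 72 = 122
  {Q} + {R, Y, P, A}: 56 + 72 = 128
  {R, Q} + {Y, P, A}: 60 + 72 = 132
  {Y} + {R, Q, P, A}: 44 + 67 = 111
  {R, Y} + {Q, P, A}: 65 + 67 = 132
  {Q, Y} + {R, P, A}: 61 + 67 = 128
  … (15 splits in total)
  {P} + {R, Q, Y, A}: 36 + 72 = 108  ← best
Best: vehicle 1 H → P → H = 36; vehicle 2 H → R → A → Q → Y → H = 72; combined 108.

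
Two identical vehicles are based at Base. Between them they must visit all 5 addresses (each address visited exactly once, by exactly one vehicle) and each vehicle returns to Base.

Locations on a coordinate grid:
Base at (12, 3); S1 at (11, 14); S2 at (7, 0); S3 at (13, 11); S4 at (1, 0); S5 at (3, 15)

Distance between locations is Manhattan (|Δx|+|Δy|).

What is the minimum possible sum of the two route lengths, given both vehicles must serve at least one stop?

There are 2^4 − 1 = 15 ways to divide the 5 stops into two non-empty groups. For each, the best each vehicle can do is its own shortest tour through its group:
  {S1} + {S2, S3, S4, S5}: 24 + 54 = 78
  {S2} + {S1, S3, S4, S5}: 16 + 54 = 70
  {S1, S2} + {S3, S4, S5}: 38 + 54 = 92
  {S3} + {S1, S2, S4, S5}: 18 + 52 = 70
  {S1, S3} + {S2, S4, S5}: 26 + 52 = 78
  {S2, S3} + {S1, S4, S5}: 34 + 52 = 86
  … (15 splits in total)
Best: vehicle 1 Base → S2 → Base = 16; vehicle 2 Base → S3 → S1 → S5 → S4 → Base = 54; combined 70.

70 — the smallest possible combined total.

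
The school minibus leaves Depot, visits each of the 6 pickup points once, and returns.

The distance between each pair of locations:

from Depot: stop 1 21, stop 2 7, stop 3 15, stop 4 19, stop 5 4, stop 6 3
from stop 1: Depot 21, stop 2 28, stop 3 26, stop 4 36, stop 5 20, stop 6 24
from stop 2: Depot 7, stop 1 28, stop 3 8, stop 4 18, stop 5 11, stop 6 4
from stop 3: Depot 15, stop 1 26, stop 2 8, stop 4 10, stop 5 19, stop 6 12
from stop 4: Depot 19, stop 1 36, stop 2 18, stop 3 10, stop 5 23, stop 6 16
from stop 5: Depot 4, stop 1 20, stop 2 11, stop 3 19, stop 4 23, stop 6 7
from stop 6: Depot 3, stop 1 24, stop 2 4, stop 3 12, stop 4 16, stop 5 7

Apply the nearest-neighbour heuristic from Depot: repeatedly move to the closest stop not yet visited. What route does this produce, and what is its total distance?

Depot → [stop 6:3 / stop 5:4 / stop 2:7 / stop 3:15 / stop 4:19 / stop 1:21] → stop 6 (3)
stop 6 → [stop 2:4 / stop 5:7 / stop 3:12 / stop 4:16 / stop 1:24] → stop 2 (4)
stop 2 → [stop 3:8 / stop 5:11 / stop 4:18 / stop 1:28] → stop 3 (8)
stop 3 → [stop 4:10 / stop 5:19 / stop 1:26] → stop 4 (10)
stop 4 → [stop 5:23 / stop 1:36] → stop 5 (23)
stop 5 → [stop 1:20] → stop 1 (20)
Return stop 1→Depot: 21.
Total = 3 + 4 + 8 + 10 + 23 + 20 + 21 = 89.

Nearest-neighbour total = 89; route Depot → stop 6 → stop 2 → stop 3 → stop 4 → stop 5 → stop 1 → Depot.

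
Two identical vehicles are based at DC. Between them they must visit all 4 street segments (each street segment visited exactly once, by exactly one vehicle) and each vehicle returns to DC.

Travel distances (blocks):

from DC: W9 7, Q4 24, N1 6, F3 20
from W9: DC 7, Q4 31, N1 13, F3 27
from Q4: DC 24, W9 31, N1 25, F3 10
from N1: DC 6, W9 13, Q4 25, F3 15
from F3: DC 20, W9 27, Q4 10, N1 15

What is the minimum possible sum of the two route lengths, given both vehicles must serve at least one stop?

Try each way of splitting the stops between the two vehicles (each non-empty) and, for each split, find the best tour for each vehicle:
  {W9} + {Q4, N1, F3}: 14 + 55 = 69
  {Q4} + {W9, N1, F3}: 48 + 55 = 103
  {W9, Q4} + {N1, F3}: 62 + 41 = 103
  {N1} + {W9, Q4, F3}: 12 + 68 = 80
  {W9, N1} + {Q4, F3}: 26 + 54 = 80
  {Q4, N1} + {W9, F3}: 55 + 54 = 109
  … (7 splits in total)
Best: vehicle 1 DC → W9 → DC = 14; vehicle 2 DC → Q4 → F3 → N1 → DC = 55; combined 69.

Minimum combined distance: 69 blocks.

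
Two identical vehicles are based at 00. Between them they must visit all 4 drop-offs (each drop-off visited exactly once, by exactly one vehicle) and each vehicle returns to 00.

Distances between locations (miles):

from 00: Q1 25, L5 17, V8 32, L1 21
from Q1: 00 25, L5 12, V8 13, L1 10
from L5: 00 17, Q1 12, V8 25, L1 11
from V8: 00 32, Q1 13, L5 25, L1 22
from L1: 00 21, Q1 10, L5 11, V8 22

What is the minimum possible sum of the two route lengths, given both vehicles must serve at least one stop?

110 miles — the smallest possible combined total.

Try each way of splitting the stops between the two vehicles (each non-empty) and, for each split, find the best tour for each vehicle:
  {Q1} + {L5, V8, L1}: 50 + 82 = 132
  {L5} + {Q1, V8, L1}: 34 + 76 = 110
  {Q1, L5} + {V8, L1}: 54 + 75 = 129
  {V8} + {Q1, L5, L1}: 64 + 60 = 124
  {Q1, V8} + {L5, L1}: 70 + 49 = 119
  {L5, V8} + {Q1, L1}: 74 + 56 = 130
  … (7 splits in total)
Best: vehicle 1 00 → L5 → 00 = 34; vehicle 2 00 → V8 → Q1 → L1 → 00 = 76; combined 110.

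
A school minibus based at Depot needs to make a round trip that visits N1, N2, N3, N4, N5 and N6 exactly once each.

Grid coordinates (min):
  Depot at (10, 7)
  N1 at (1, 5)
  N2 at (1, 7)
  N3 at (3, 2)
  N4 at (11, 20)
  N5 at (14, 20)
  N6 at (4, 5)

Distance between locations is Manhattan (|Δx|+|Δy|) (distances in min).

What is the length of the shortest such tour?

Shortest round trip = 62 min.

With 6 stops there are 6!/2 = 360 distinct round trips (a route and its reverse cost the same).
Depot - N1 - N2 - N3 - N4 - N5 - N6 - Depot: 11+2+7+26+3+25+8 = 82
Depot - N1 - N2 - N3 - N4 - N6 - N5 - Depot: 11+2+7+26+22+25+17 = 110
Depot - N1 - N2 - N3 - N5 - N4 - N6 - Depot: 11+2+7+29+3+22+8 = 82
Depot - N1 - N2 - N3 - N5 - N6 - N4 - Depot: 11+2+7+29+25+22+14 = 110
Depot - N1 - N2 - N3 - N6 - N4 - N5 - Depot: 11+2+7+4+22+3+17 = 66
Depot - N1 - N2 - N3 - N6 - N5 - N4 - Depot: 11+2+7+4+25+3+14 = 66
Depot - N1 - N2 - N4 - N3 - N5 - N6 - Depot: 11+2+23+26+29+25+8 = 124
Depot - N1 - N2 - N4 - N3 - N6 - N5 - Depot: 11+2+23+26+4+25+17 = 108
… (352 more)
Depot - N2 - N1 - N3 - N6 - N4 - N5 - Depot: 9+2+5+4+22+3+17 = 62  ← best
The minimum is 62.
One optimal route: Depot → N2 → N1 → N3 → N6 → N4 → N5 → Depot (or its reverse).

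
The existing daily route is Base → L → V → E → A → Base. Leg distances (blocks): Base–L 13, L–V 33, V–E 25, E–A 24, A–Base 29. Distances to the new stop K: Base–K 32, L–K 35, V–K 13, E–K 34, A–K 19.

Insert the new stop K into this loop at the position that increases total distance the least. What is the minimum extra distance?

Minimum extra distance: 15 blocks, inserting K between L and V.

Insertion cost between consecutive stops i–j is d(i,K) + d(K,j) − d(i,j):
  between Base and L: 32 + 35 − 13 = 54
  between L and V: 35 + 13 − 33 = 15
  between V and E: 13 + 34 − 25 = 22
  between E and A: 34 + 19 − 24 = 29
  between A and Base: 19 + 32 − 29 = 22
Cheapest insertion is between L and V, adding 15.
New total = 124 + 15 = 139.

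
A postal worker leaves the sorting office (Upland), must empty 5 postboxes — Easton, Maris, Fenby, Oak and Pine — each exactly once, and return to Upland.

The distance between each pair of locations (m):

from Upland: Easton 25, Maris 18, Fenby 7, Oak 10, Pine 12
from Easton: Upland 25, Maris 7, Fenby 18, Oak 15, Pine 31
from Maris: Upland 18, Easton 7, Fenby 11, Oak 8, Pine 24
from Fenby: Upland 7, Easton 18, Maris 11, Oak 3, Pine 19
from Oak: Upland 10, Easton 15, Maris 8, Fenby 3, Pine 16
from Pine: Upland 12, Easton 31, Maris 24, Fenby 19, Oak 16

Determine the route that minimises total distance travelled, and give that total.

Shortest round trip = 68 m.

There are 60 distinct closed tours to check (reversals are equivalent).
Upland - Easton - Maris - Fenby - Oak - Pine - Upland: 25+7+11+3+16+12 = 74
Upland - Easton - Maris - Fenby - Pine - Oak - Upland: 25+7+11+19+16+10 = 88
Upland - Easton - Maris - Oak - Fenby - Pine - Upland: 25+7+8+3+19+12 = 74
Upland - Easton - Maris - Oak - Pine - Fenby - Upland: 25+7+8+16+19+7 = 82
Upland - Easton - Maris - Pine - Fenby - Oak - Upland: 25+7+24+19+3+10 = 88
Upland - Easton - Maris - Pine - Oak - Fenby - Upland: 25+7+24+16+3+7 = 82
Upland - Easton - Fenby - Maris - Oak - Pine - Upland: 25+18+11+8+16+12 = 90
Upland - Easton - Fenby - Maris - Pine - Oak - Upland: 25+18+11+24+16+10 = 104
Upland - Easton - Fenby - Oak - Maris - Pine - Upland: 25+18+3+8+24+12 = 90
Upland - Easton - Fenby - Oak - Pine - Maris - Upland: 25+18+3+16+24+18 = 104
Upland - Easton - Fenby - Pine - Maris - Oak - Upland: 25+18+19+24+8+10 = 104
Upland - Easton - Fenby - Pine - Oak - Maris - Upland: 25+18+19+16+8+18 = 104
Upland - Easton - Oak - Maris - Fenby - Pine - Upland: 25+15+8+11+19+12 = 90
Upland - Easton - Oak - Maris - Pine - Fenby - Upland: 25+15+8+24+19+7 = 98
… (46 more)
Upland - Fenby - Easton - Maris - Oak - Pine - Upland: 7+18+7+8+16+12 = 68  ← best
The minimum is 68.
One optimal route: Upland → Fenby → Easton → Maris → Oak → Pine → Upland (or its reverse).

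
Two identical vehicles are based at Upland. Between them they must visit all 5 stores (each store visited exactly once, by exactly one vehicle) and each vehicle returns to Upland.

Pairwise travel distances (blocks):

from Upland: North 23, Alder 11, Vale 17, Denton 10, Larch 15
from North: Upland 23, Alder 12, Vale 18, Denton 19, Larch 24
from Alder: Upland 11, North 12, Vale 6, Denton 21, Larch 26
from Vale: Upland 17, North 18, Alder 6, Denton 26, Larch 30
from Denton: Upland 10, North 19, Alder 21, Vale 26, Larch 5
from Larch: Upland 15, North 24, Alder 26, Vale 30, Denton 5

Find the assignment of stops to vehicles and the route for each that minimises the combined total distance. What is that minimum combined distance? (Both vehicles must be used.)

88 blocks — the smallest possible combined total.

There are 2^4 − 1 = 15 ways to divide the 5 stops into two non-empty groups. For each, the best each vehicle can do is its own shortest tour through its group:
  {North} + {Alder, Vale, Denton, Larch}: 46 + 62 = 108
  {Alder} + {North, Vale, Denton, Larch}: 22 + 74 = 96
  {North, Alder} + {Vale, Denton, Larch}: 46 + 62 = 108
  {Vale} + {North, Alder, Denton, Larch}: 34 + 62 = 96
  {North, Vale} + {Alder, Denton, Larch}: 58 + 52 = 110
  {Alder, Vale} + {North, Denton, Larch}: 34 + 62 = 96
  … (15 splits in total)
  {North, Alder, Vale} + {Denton, Larch}: 58 + 30 = 88  ← best
Best: vehicle 1 Upland → North → Alder → Vale → Upland = 58; vehicle 2 Upland → Denton → Larch → Upland = 30; combined 88.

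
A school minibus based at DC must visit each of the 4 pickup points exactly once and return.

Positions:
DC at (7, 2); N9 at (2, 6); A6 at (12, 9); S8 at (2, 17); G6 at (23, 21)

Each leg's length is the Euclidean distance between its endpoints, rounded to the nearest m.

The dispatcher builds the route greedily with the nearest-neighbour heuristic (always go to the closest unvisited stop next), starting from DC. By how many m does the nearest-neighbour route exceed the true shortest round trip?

DC: N9=6, A6=9, S8=16, G6=25 ⇒ N9
N9: A6=10, S8=11, G6=26 ⇒ A6
A6: S8=13, G6=16 ⇒ S8
S8: G6=21 ⇒ G6
NN route DC → N9 → A6 → S8 → G6 → DC costs 75.
Optimal: DC → N9 → S8 → G6 → A6 → DC costs 63 (by enumerating all 12 distinct tours).
Excess = 75 − 63 = 12.

12 m longer than the optimal tour.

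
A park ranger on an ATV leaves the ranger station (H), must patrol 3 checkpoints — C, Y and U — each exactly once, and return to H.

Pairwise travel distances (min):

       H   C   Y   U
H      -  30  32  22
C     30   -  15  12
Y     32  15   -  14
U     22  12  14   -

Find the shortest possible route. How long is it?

H-C-Y-U-H: 30+15+14+22 = 81
H-C-U-Y-H: 30+12+14+32 = 88
H-Y-C-U-H: 32+15+12+22 = 81
The minimum is 81.
One optimal route: H → C → Y → U → H (or its reverse).

81 min — the shortest possible round trip.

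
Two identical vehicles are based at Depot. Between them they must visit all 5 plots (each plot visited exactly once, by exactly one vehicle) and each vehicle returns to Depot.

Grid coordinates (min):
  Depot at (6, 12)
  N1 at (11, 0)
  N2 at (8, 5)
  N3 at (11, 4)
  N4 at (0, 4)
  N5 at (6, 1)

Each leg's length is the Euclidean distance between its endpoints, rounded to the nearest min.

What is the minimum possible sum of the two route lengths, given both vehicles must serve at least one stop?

Check every non-empty split of the stops between the two vehicles; for each half take its own optimal tour:
  {N1} + {N2, N3, N4, N5}: 26 + 33 = 59
  {N2} + {N1, N3, N4, N5}: 14 + 35 = 49
  {N1, N2} + {N3, N4, N5}: 26 + 32 = 58
  {N3} + {N1, N2, N4, N5}: 18 + 35 = 53
  {N1, N3} + {N2, N4, N5}: 26 + 28 = 54
  {N2, N3} + {N1, N4, N5}: 19 + 35 = 54
  … (15 splits in total)
Best: vehicle 1 Depot → N2 → Depot = 14; vehicle 2 Depot → N3 → N1 → N5 → N4 → Depot = 35; combined 49.

Minimum combined distance: 49 min.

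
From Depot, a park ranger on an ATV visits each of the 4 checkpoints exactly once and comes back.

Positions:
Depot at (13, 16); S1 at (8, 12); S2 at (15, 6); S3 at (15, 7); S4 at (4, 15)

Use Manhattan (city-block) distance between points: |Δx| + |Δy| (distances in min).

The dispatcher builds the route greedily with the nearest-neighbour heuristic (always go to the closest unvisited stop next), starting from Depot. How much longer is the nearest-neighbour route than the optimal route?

From Depot: S1=9, S4=10, S3=11, S2=12 → choose S1 (9).
From S1: S4=7, S3=12, S2=13 → choose S4 (7).
From S4: S3=19, S2=20 → choose S3 (19).
From S3: S2=1 → choose S2 (1).
NN route Depot → S1 → S4 → S3 → S2 → Depot costs 48.
Optimal: Depot → S2 → S3 → S1 → S4 → Depot costs 42 (by enumerating all 12 distinct tours).
Excess = 48 − 42 = 6.

Excess over optimum: 6 min.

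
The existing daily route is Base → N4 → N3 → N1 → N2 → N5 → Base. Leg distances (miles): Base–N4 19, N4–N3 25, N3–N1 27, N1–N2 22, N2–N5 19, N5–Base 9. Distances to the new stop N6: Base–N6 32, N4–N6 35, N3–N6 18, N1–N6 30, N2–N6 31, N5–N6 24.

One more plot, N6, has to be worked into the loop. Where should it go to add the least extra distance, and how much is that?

Insertion cost between consecutive stops i–j is d(i,N6) + d(N6,j) − d(i,j):
  between Base and N4: 32 + 35 − 19 = 48
  between N4 and N3: 35 + 18 − 25 = 28
  between N3 and N1: 18 + 30 − 27 = 21
  between N1 and N2: 30 + 31 − 22 = 39
  between N2 and N5: 31 + 24 − 19 = 36
  between N5 and Base: 24 + 32 − 9 = 47
Cheapest insertion is between N3 and N1, adding 21.
New total = 121 + 21 = 142.

Adding 21 miles by placing N6 on the N3–N1 leg.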